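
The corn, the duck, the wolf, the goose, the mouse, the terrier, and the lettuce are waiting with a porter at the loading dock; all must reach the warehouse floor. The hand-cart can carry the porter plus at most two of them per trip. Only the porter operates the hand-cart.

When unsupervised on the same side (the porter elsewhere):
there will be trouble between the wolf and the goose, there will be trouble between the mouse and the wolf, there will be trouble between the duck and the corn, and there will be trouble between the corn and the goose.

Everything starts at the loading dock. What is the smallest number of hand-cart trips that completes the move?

9

Counting alone: the porter can take at most 2 across per trip to the warehouse floor, so moving all 7 needs at least 4 loaded trips out, with a return between consecutive ones — at least 7 crossings.
The safety rule pushes this higher. Following every safe sequence of crossings, the most of the 7 that can be at the warehouse floor as the hand-cart arrives there on crossing 7 is 6 — never all 7.
So no plan with fewer than 9 crossings exists, and this one achieves 9:
1. Porter goes to the warehouse floor with the corn and the wolf.  [the loading dock: the duck, the goose, the lettuce, the mouse, the terrier | the warehouse floor: the corn, the wolf]
2. Porter goes back to the loading dock alone.  [the loading dock: the duck, the goose, the lettuce, the mouse, the terrier | the warehouse floor: the corn, the wolf]
3. Porter goes to the warehouse floor with the duck.  [the loading dock: the goose, the lettuce, the mouse, the terrier | the warehouse floor: the corn, the duck, the wolf]
4. Porter goes back to the loading dock with the corn.  [the loading dock: the corn, the goose, the lettuce, the mouse, the terrier | the warehouse floor: the duck, the wolf]
5. Porter goes to the warehouse floor with the goose and the mouse.  [the loading dock: the corn, the lettuce, the terrier | the warehouse floor: the duck, the goose, the mouse, the wolf]
6. Porter goes back to the loading dock with the wolf.  [the loading dock: the corn, the lettuce, the terrier, the wolf | the warehouse floor: the duck, the goose, the mouse]
7. Porter goes to the warehouse floor with the lettuce and the terrier.  [the loading dock: the corn, the wolf | the warehouse floor: the duck, the goose, the lettuce, the mouse, the terrier]
8. Porter goes back to the loading dock alone.  [the loading dock: the corn, the wolf | the warehouse floor: the duck, the goose, the lettuce, the mouse, the terrier]
9. Porter goes to the warehouse floor with the corn and the wolf.  [the loading dock: — | the warehouse floor: the corn, the duck, the goose, the lettuce, the mouse, the terrier, the wolf]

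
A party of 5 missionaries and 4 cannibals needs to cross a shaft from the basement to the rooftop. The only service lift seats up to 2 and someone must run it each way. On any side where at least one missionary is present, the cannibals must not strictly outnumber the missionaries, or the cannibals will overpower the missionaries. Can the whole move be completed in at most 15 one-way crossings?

Yes — this plan uses 15 crossings (≤ 15):
1. 2 cannibals → the rooftop.  (the basement: 5M 2C; the rooftop: 0M 2C)
2. 1 cannibal ← the basement.  (the basement: 5M 3C; the rooftop: 0M 1C)
3. 2 cannibals → the rooftop.  (the basement: 5M 1C; the rooftop: 0M 3C)
4. 1 cannibal ← the basement.  (the basement: 5M 2C; the rooftop: 0M 2C)
5. 2 missionaries → the rooftop.  (the basement: 3M 2C; the rooftop: 2M 2C)
6. 1 cannibal ← the basement.  (the basement: 3M 3C; the rooftop: 2M 1C)
7. 1 missionary and 1 cannibal → the rooftop.  (the basement: 2M 2C; the rooftop: 3M 2C)
8. 1 missionary ← the basement.  (the basement: 3M 2C; the rooftop: 2M 2C)
9. 1 missionary and 1 cannibal → the rooftop.  (the basement: 2M 1C; the rooftop: 3M 3C)
10. 1 cannibal ← the basement.  (the basement: 2M 2C; the rooftop: 3M 2C)
11. 1 missionary and 1 cannibal → the rooftop.  (the basement: 1M 1C; the rooftop: 4M 3C)
12. 1 missionary ← the basement.  (the basement: 2M 1C; the rooftop: 3M 3C)
13. 1 missionary and 1 cannibal → the rooftop.  (the basement: 1M 0C; the rooftop: 4M 4C)
14. 1 cannibal ← the basement.  (the basement: 1M 1C; the rooftop: 4M 3C)
15. 1 missionary and 1 cannibal → the rooftop.  (the basement: 0M 0C; the rooftop: 5M 4C)

Yes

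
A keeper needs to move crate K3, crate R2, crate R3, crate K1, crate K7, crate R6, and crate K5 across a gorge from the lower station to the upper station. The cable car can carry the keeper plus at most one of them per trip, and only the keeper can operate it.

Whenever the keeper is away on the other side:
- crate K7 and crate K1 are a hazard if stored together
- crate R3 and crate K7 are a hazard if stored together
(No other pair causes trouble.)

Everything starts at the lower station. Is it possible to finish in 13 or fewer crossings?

No

Counting alone: the keeper can take at most 1 across per trip to the upper station, so moving all 7 needs at least 7 loaded trips out, with a return between consecutive ones — at least 13 crossings.
The safety rule pushes this higher. Following every safe sequence of crossings, the most of the 7 that can be at the upper station as the cable car arrives there on crossing 13 is 6 — never all 7.
So the move cannot be finished within 13 crossings. (The shortest complete plan takes 15:)
1. Keeper goes to the upper station with crate K7.  [the lower station: crate K1, crate K3, crate K5, crate R2, crate R3, crate R6 | the upper station: crate K7]
2. Keeper goes back to the lower station alone.  [the lower station: crate K1, crate K3, crate K5, crate R2, crate R3, crate R6 | the upper station: crate K7]
3. Keeper goes to the upper station with crate K3.  [the lower station: crate K1, crate K5, crate R2, crate R3, crate R6 | the upper station: crate K3, crate K7]
4. Keeper goes back to the lower station alone.  [the lower station: crate K1, crate K5, crate R2, crate R3, crate R6 | the upper station: crate K3, crate K7]
5. Keeper goes to the upper station with crate R2.  [the lower station: crate K1, crate K5, crate R3, crate R6 | the upper station: crate K3, crate K7, crate R2]
6. Keeper goes back to the lower station alone.  [the lower station: crate K1, crate K5, crate R3, crate R6 | the upper station: crate K3, crate K7, crate R2]
7. Keeper goes to the upper station with crate R3.  [the lower station: crate K1, crate K5, crate R6 | the upper station: crate K3, crate K7, crate R2, crate R3]
8. Keeper goes back to the lower station with crate K7.  [the lower station: crate K1, crate K5, crate K7, crate R6 | the upper station: crate K3, crate R2, crate R3]
9. Keeper goes to the upper station with crate K1.  [the lower station: crate K5, crate K7, crate R6 | the upper station: crate K1, crate K3, crate R2, crate R3]
10. Keeper goes back to the lower station alone.  [the lower station: crate K5, crate K7, crate R6 | the upper station: crate K1, crate K3, crate R2, crate R3]
11. Keeper goes to the upper station with crate R6.  [the lower station: crate K5, crate K7 | the upper station: crate K1, crate K3, crate R2, crate R3, crate R6]
12. Keeper goes back to the lower station alone.  [the lower station: crate K5, crate K7 | the upper station: crate K1, crate K3, crate R2, crate R3, crate R6]
13. Keeper goes to the upper station with crate K5.  [the lower station: crate K7 | the upper station: crate K1, crate K3, crate K5, crate R2, crate R3, crate R6]
14. Keeper goes back to the lower station alone.  [the lower station: crate K7 | the upper station: crate K1, crate K3, crate K5, crate R2, crate R3, crate R6]
15. Keeper goes to the upper station with crate K7.  [the lower station: — | the upper station: crate K1, crate K3, crate K5, crate K7, crate R2, crate R3, crate R6]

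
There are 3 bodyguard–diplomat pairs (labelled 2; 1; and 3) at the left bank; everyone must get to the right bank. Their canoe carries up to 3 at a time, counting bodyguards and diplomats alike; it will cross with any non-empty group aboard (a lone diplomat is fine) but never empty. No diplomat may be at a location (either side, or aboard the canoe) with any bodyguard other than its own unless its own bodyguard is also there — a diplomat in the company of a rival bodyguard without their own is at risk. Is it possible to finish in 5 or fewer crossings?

Yes

Yes — this plan uses 5 crossings (≤ 5):
1. bodyguard 2 and diplomat 2 cross → the right bank.
2. bodyguard 2 crosses ← the left bank.
3. bodyguard 1, bodyguard 2, and bodyguard 3 cross → the right bank.
4. diplomat 2 crosses ← the left bank.
5. diplomat 1, diplomat 2, and diplomat 3 cross → the right bank.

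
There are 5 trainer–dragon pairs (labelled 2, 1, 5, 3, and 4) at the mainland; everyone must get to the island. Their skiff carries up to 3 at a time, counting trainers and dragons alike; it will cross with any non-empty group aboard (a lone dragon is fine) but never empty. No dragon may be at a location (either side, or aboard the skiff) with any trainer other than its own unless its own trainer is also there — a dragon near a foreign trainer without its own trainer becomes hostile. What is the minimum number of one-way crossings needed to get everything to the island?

Counting alone: each trip to the island takes at most 3 across and each return brings at least 1 back, so after t trips out (and t−1 returns) at most 3t − (t−1) of the 10 are across; that first reaches 10 at t = 5, so at least 9 crossings are needed.
The safety rule pushes this higher. Following every safe sequence of crossings, the most of the 10 that can be at the island as the skiff arrives there on crossing 9 is 9 — never all 10.
So no plan with fewer than 11 crossings exists, and this one achieves 11:
1. dragon 2 and trainer 2 cross → the island.
2. trainer 2 crosses ← the mainland.
3. dragon 1, dragon 3, and dragon 5 cross → the island.
4. dragon 2 crosses ← the mainland.
5. trainer 1, trainer 3, and trainer 5 cross → the island.
6. dragon 1 and trainer 1 cross ← the mainland.
7. trainer 1, trainer 2, and trainer 4 cross → the island.
8. dragon 5 crosses ← the mainland.
9. dragon 1 and dragon 2 cross → the island.
10. dragon 2 crosses ← the mainland.
11. dragon 2, dragon 4, and dragon 5 cross → the island.

11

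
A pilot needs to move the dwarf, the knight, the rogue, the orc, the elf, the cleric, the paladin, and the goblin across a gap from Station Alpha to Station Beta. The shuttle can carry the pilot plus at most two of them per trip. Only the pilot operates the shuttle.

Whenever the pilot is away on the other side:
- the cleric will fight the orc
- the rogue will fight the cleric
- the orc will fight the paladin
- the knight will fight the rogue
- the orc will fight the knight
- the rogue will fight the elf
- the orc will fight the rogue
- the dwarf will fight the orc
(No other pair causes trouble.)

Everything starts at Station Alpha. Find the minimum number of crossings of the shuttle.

13

Counting alone: the pilot can take at most 2 across per trip to Station Beta, so moving all 8 needs at least 4 loaded trips out, with a return between consecutive ones — at least 7 crossings.
The safety rule pushes this higher. Following every safe sequence of crossings, the most of the 8 that can be at Station Beta as the shuttle arrives there on crossings 7, 9, 11 is 5, 6, 7 respectively — never all 8.
So no plan with fewer than 13 crossings exists, and this one achieves 13:
1. Pilot goes to Station Beta with the orc and the rogue.  [Station Alpha: the cleric, the dwarf, the elf, the goblin, the knight, the paladin | Station Beta: the orc, the rogue]
2. Pilot goes back to Station Alpha with the rogue.  [Station Alpha: the cleric, the dwarf, the elf, the goblin, the knight, the paladin, the rogue | Station Beta: the orc]
3. Pilot goes to Station Beta with the dwarf and the rogue.  [Station Alpha: the cleric, the elf, the goblin, the knight, the paladin | Station Beta: the dwarf, the orc, the rogue]
4. Pilot goes back to Station Alpha with the orc.  [Station Alpha: the cleric, the elf, the goblin, the knight, the orc, the paladin | Station Beta: the dwarf, the rogue]
5. Pilot goes to Station Beta with the orc and the paladin.  [Station Alpha: the cleric, the elf, the goblin, the knight | Station Beta: the dwarf, the orc, the paladin, the rogue]
6. Pilot goes back to Station Alpha with the orc.  [Station Alpha: the cleric, the elf, the goblin, the knight, the orc | Station Beta: the dwarf, the paladin, the rogue]
7. Pilot goes to Station Beta with the cleric and the knight.  [Station Alpha: the elf, the goblin, the orc | Station Beta: the cleric, the dwarf, the knight, the paladin, the rogue]
8. Pilot goes back to Station Alpha with the rogue.  [Station Alpha: the elf, the goblin, the orc, the rogue | Station Beta: the cleric, the dwarf, the knight, the paladin]
9. Pilot goes to Station Beta with the elf and the rogue.  [Station Alpha: the goblin, the orc | Station Beta: the cleric, the dwarf, the elf, the knight, the paladin, the rogue]
10. Pilot goes back to Station Alpha with the rogue.  [Station Alpha: the goblin, the orc, the rogue | Station Beta: the cleric, the dwarf, the elf, the knight, the paladin]
11. Pilot goes to Station Beta with the goblin and the rogue.  [Station Alpha: the orc | Station Beta: the cleric, the dwarf, the elf, the goblin, the knight, the paladin, the rogue]
12. Pilot goes back to Station Alpha with the rogue.  [Station Alpha: the orc, the rogue | Station Beta: the cleric, the dwarf, the elf, the goblin, the knight, the paladin]
13. Pilot goes to Station Beta with the orc and the rogue.  [Station Alpha: — | Station Beta: the cleric, the dwarf, the elf, the goblin, the knight, the orc, the paladin, the rogue]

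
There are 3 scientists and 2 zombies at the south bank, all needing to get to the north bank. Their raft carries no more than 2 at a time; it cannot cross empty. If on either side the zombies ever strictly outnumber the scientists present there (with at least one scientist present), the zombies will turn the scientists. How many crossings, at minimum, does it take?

Counting alone: each trip to the north bank takes at most 2 across and each return brings at least 1 back, so after t trips out (and t−1 returns) at most 2t − (t−1) of the 5 are across; that first reaches 5 at t = 4, so at least 7 crossings are needed.
The plan below uses exactly 7 crossings, so it is optimal:
1. 2 zombies → the north bank.  (the south bank: 3S 0Z; the north bank: 0S 2Z)
2. 1 zombie ← the south bank.  (the south bank: 3S 1Z; the north bank: 0S 1Z)
3. 2 scientists → the north bank.  (the south bank: 1S 1Z; the north bank: 2S 1Z)
4. 1 scientist ← the south bank.  (the south bank: 2S 1Z; the north bank: 1S 1Z)
5. 1 scientist and 1 zombie → the north bank.  (the south bank: 1S 0Z; the north bank: 2S 2Z)
6. 1 zombie ← the south bank.  (the south bank: 1S 1Z; the north bank: 2S 1Z)
7. 1 scientist and 1 zombie → the north bank.  (the south bank: 0S 0Z; the north bank: 3S 2Z)

7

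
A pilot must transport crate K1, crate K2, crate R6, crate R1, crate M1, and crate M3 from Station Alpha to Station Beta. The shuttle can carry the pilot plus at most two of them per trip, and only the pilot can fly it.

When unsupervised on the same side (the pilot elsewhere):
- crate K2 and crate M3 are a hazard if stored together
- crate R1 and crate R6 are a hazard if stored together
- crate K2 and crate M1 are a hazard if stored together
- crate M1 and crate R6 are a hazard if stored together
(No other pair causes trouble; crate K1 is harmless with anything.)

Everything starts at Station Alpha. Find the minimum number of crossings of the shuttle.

Counting alone: the pilot can take at most 2 across per trip to Station Beta, so moving all 6 needs at least 3 loaded trips out, with a return between consecutive ones — at least 5 crossings.
The safety rule pushes this higher. Following every safe sequence of crossings, the most of the 6 that can be at Station Beta as the shuttle arrives there on crossing 5 is 5 — never all 6.
So no plan with fewer than 7 crossings exists, and this one achieves 7:
1. Pilot goes to Station Beta with crate K2 and crate R6.  [Station Alpha: crate K1, crate M1, crate M3, crate R1 | Station Beta: crate K2, crate R6]
2. Pilot goes back to Station Alpha alone.  [Station Alpha: crate K1, crate M1, crate M3, crate R1 | Station Beta: crate K2, crate R6]
3. Pilot goes to Station Beta with crate K1 and crate R1.  [Station Alpha: crate M1, crate M3 | Station Beta: crate K1, crate K2, crate R1, crate R6]
4. Pilot goes back to Station Alpha with crate R6.  [Station Alpha: crate M1, crate M3, crate R6 | Station Beta: crate K1, crate K2, crate R1]
5. Pilot goes to Station Beta with crate M1 and crate M3.  [Station Alpha: crate R6 | Station Beta: crate K1, crate K2, crate M1, crate M3, crate R1]
6. Pilot goes back to Station Alpha with crate K2.  [Station Alpha: crate K2, crate R6 | Station Beta: crate K1, crate M1, crate M3, crate R1]
7. Pilot goes to Station Beta with crate K2 and crate R6.  [Station Alpha: — | Station Beta: crate K1, crate K2, crate M1, crate M3, crate R1, crate R6]

7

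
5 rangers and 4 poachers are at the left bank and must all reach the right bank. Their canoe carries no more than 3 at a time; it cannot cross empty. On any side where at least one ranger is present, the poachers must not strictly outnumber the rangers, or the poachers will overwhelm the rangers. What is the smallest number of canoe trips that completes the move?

7

Counting alone: each trip to the right bank takes at most 3 across and each return brings at least 1 back, so after t trips out (and t−1 returns) at most 3t − (t−1) of the 9 are across; that first reaches 9 at t = 4, so at least 7 crossings are needed.
The plan below uses exactly 7 crossings, so it is optimal:
1. 3 poachers → the right bank.  (the left bank: 5R 1P; the right bank: 0R 3P)
2. 1 poacher ← the left bank.  (the left bank: 5R 2P; the right bank: 0R 2P)
3. 3 rangers → the right bank.  (the left bank: 2R 2P; the right bank: 3R 2P)
4. 1 ranger ← the left bank.  (the left bank: 3R 2P; the right bank: 2R 2P)
5. 2 rangers and 1 poacher → the right bank.  (the left bank: 1R 1P; the right bank: 4R 3P)
6. 1 ranger ← the left bank.  (the left bank: 2R 1P; the right bank: 3R 3P)
7. 2 rangers and 1 poacher → the right bank.  (the left bank: 0R 0P; the right bank: 5R 4P)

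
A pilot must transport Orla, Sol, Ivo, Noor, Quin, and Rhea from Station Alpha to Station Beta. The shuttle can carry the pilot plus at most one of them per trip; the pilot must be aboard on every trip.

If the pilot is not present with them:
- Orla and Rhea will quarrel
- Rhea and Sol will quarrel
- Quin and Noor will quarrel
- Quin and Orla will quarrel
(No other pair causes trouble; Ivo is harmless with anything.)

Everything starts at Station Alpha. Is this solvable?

No

Whatever the first load, the items left behind include a forbidden pair without the pilot. No opening move is safe, so no plan exists.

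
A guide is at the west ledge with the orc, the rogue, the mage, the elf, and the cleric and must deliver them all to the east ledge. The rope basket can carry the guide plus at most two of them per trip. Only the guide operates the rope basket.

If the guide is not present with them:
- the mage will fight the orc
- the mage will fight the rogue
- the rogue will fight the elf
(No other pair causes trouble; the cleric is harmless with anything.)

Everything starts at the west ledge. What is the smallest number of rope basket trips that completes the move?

5

Counting alone: the guide can take at most 2 across per trip to the east ledge, so moving all 5 needs at least 3 loaded trips out, with a return between consecutive ones — at least 5 crossings.
The plan below uses exactly 5 crossings, so it is optimal:
1. Guide goes to the east ledge with the orc and the rogue.  [the west ledge: the cleric, the elf, the mage | the east ledge: the orc, the rogue]
2. Guide goes back to the west ledge alone.  [the west ledge: the cleric, the elf, the mage | the east ledge: the orc, the rogue]
3. Guide goes to the east ledge with the cleric.  [the west ledge: the elf, the mage | the east ledge: the cleric, the orc, the rogue]
4. Guide goes back to the west ledge alone.  [the west ledge: the elf, the mage | the east ledge: the cleric, the orc, the rogue]
5. Guide goes to the east ledge with the elf and the mage.  [the west ledge: — | the east ledge: the cleric, the elf, the mage, the orc, the rogue]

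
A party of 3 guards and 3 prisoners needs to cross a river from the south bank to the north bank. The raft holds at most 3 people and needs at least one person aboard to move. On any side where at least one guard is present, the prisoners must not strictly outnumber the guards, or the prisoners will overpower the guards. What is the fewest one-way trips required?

Counting alone: each trip to the north bank takes at most 3 across and each return brings at least 1 back, so after t trips out (and t−1 returns) at most 3t − (t−1) of the 6 are across; that first reaches 6 at t = 3, so at least 5 crossings are needed.
The plan below uses exactly 5 crossings, so it is optimal:
1. 2 prisoners → the north bank.  (the south bank: 3G 1P; the north bank: 0G 2P)
2. 1 prisoner ← the south bank.  (the south bank: 3G 2P; the north bank: 0G 1P)
3. 3 guards → the north bank.  (the south bank: 0G 2P; the north bank: 3G 1P)
4. 1 prisoner ← the south bank.  (the south bank: 0G 3P; the north bank: 3G 0P)
5. 3 prisoners → the north bank.  (the south bank: 0G 0P; the north bank: 3G 3P)

5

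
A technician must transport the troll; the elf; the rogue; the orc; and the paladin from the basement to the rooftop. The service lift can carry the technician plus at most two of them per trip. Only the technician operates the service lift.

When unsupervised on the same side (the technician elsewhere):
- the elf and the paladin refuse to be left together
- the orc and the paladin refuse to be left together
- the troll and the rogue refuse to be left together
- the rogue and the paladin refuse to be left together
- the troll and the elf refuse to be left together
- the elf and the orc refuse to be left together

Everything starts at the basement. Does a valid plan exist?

Whatever the first load, the items left behind include a forbidden pair without the technician. No opening move is safe, so no plan exists.

No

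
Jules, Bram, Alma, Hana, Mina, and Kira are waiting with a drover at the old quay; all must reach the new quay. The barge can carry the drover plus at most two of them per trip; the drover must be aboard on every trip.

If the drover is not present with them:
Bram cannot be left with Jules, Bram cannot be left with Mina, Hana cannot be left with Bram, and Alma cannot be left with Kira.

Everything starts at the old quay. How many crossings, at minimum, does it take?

Counting alone: the drover can take at most 2 across per trip to the new quay, so moving all 6 needs at least 3 loaded trips out, with a return between consecutive ones — at least 5 crossings.
The safety rule pushes this higher. Following every safe sequence of crossings, the most of the 6 that can be at the new quay as the barge arrives there on crossing 5 is 5 — never all 6.
So no plan with fewer than 7 crossings exists, and this one achieves 7:
1. Drover goes to the new quay with Alma and Bram.
2. Drover goes back to the old quay alone.
3. Drover goes to the new quay with Jules.
4. Drover goes back to the old quay with Bram.
5. Drover goes to the new quay with Hana and Mina.
6. Drover goes back to the old quay alone.
7. Drover goes to the new quay with Bram and Kira.

7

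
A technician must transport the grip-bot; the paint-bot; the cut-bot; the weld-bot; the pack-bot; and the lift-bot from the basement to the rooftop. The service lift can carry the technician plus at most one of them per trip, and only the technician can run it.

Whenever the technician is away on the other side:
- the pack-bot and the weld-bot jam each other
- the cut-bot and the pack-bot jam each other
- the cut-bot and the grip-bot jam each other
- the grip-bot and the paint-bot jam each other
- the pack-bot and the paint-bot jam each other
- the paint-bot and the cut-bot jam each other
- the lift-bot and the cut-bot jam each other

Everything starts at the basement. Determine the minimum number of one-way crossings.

impossible

Whatever the first load, the items left behind include a forbidden pair without the technician. No opening move is safe, so no plan exists.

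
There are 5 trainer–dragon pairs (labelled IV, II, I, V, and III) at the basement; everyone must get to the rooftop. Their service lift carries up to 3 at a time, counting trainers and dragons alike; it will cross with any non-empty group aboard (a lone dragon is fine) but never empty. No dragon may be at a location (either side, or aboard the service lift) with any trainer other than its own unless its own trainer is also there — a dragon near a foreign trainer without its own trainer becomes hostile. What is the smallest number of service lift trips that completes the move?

Counting alone: each trip to the rooftop takes at most 3 across and each return brings at least 1 back, so after t trips out (and t−1 returns) at most 3t − (t−1) of the 10 are across; that first reaches 10 at t = 5, so at least 9 crossings are needed.
The safety rule pushes this higher. Following every safe sequence of crossings, the most of the 10 that can be at the rooftop as the service lift arrives there on crossing 9 is 9 — never all 10.
So no plan with fewer than 11 crossings exists, and this one achieves 11:
1. dragon IV and trainer IV cross → the rooftop.
2. trainer IV crosses ← the basement.
3. dragon I, dragon II, and dragon V cross → the rooftop.
4. dragon IV crosses ← the basement.
5. trainer I, trainer II, and trainer V cross → the rooftop.
6. dragon II and trainer II cross ← the basement.
7. trainer II, trainer III, and trainer IV cross → the rooftop.
8. dragon I crosses ← the basement.
9. dragon II and dragon IV cross → the rooftop.
10. dragon IV crosses ← the basement.
11. dragon I, dragon III, and dragon IV cross → the rooftop.

11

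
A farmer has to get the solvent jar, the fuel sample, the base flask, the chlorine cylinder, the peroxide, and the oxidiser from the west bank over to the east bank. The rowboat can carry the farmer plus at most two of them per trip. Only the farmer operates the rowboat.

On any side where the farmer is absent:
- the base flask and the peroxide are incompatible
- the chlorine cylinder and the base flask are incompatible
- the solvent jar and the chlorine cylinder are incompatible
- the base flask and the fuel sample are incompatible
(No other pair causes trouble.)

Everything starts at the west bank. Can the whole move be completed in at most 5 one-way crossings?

No

Counting alone: the farmer can take at most 2 across per trip to the east bank, so moving all 6 needs at least 3 loaded trips out, with a return between consecutive ones — at least 5 crossings.
The safety rule pushes this higher. Following every safe sequence of crossings, the most of the 6 that can be at the east bank as the rowboat arrives there on crossing 5 is 5 — never all 6.
So the move cannot be finished within 5 crossings. (The shortest complete plan takes 7:)
1. Farmer goes to the east bank with the base flask and the solvent jar.
2. Farmer goes back to the west bank alone.
3. Farmer goes to the east bank with the oxidiser.
4. Farmer goes back to the west bank alone.
5. Farmer goes to the east bank with the fuel sample and the peroxide.
6. Farmer goes back to the west bank with the base flask.
7. Farmer goes to the east bank with the base flask and the chlorine cylinder.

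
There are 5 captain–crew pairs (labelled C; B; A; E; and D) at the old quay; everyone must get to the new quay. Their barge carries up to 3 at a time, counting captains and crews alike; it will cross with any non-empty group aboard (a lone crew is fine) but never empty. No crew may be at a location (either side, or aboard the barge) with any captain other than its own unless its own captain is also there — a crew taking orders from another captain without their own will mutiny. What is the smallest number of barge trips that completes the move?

11

Counting alone: each trip to the new quay takes at most 3 across and each return brings at least 1 back, so after t trips out (and t−1 returns) at most 3t − (t−1) of the 10 are across; that first reaches 10 at t = 5, so at least 9 crossings are needed.
The safety rule pushes this higher. Following every safe sequence of crossings, the most of the 10 that can be at the new quay as the barge arrives there on crossing 9 is 9 — never all 10.
So no plan with fewer than 11 crossings exists, and this one achieves 11:
1. captain C and crew C cross → the new quay.
2. captain C crosses ← the old quay.
3. crew A, crew B, and crew E cross → the new quay.
4. crew C crosses ← the old quay.
5. captain A, captain B, and captain E cross → the new quay.
6. captain B and crew B cross ← the old quay.
7. captain B, captain C, and captain D cross → the new quay.
8. crew A crosses ← the old quay.
9. crew B and crew C cross → the new quay.
10. crew C crosses ← the old quay.
11. crew A, crew C, and crew D cross → the new quay.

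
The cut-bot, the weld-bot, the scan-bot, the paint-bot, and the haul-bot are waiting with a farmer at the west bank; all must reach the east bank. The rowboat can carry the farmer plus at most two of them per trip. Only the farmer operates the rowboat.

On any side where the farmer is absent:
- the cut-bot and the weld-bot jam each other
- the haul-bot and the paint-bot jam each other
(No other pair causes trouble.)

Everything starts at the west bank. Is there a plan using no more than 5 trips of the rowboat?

Yes — this plan uses 5 crossings (≤ 5):
1. Farmer goes to the east bank with the cut-bot and the paint-bot.  [the west bank: the haul-bot, the scan-bot, the weld-bot | the east bank: the cut-bot, the paint-bot]
2. Farmer goes back to the west bank alone.  [the west bank: the haul-bot, the scan-bot, the weld-bot | the east bank: the cut-bot, the paint-bot]
3. Farmer goes to the east bank with the scan-bot.  [the west bank: the haul-bot, the weld-bot | the east bank: the cut-bot, the paint-bot, the scan-bot]
4. Farmer goes back to the west bank alone.  [the west bank: the haul-bot, the weld-bot | the east bank: the cut-bot, the paint-bot, the scan-bot]
5. Farmer goes to the east bank with the haul-bot and the weld-bot.  [the west bank: — | the east bank: the cut-bot, the haul-bot, the paint-bot, the scan-bot, the weld-bot]

Yes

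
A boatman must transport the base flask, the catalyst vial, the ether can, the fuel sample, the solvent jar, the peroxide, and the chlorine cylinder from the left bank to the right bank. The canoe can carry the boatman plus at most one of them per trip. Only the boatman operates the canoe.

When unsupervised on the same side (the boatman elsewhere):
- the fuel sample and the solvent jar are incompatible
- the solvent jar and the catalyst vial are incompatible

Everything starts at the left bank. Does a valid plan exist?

Yes

1. Boatman goes to the right bank with the solvent jar.  [the left bank: the base flask, the catalyst vial, the chlorine cylinder, the ether can, the fuel sample, the peroxide | the right bank: the solvent jar]
2. Boatman goes back to the left bank alone.  [the left bank: the base flask, the catalyst vial, the chlorine cylinder, the ether can, the fuel sample, the peroxide | the right bank: the solvent jar]
3. Boatman goes to the right bank with the base flask.  [the left bank: the catalyst vial, the chlorine cylinder, the ether can, the fuel sample, the peroxide | the right bank: the base flask, the solvent jar]
4. Boatman goes back to the left bank alone.  [the left bank: the catalyst vial, the chlorine cylinder, the ether can, the fuel sample, the peroxide | the right bank: the base flask, the solvent jar]
5. Boatman goes to the right bank with the catalyst vial.  [the left bank: the chlorine cylinder, the ether can, the fuel sample, the peroxide | the right bank: the base flask, the catalyst vial, the solvent jar]
6. Boatman goes back to the left bank with the solvent jar.  [the left bank: the chlorine cylinder, the ether can, the fuel sample, the peroxide, the solvent jar | the right bank: the base flask, the catalyst vial]
7. Boatman goes to the right bank with the fuel sample.  [the left bank: the chlorine cylinder, the ether can, the peroxide, the solvent jar | the right bank: the base flask, the catalyst vial, the fuel sample]
8. Boatman goes back to the left bank alone.  [the left bank: the chlorine cylinder, the ether can, the peroxide, the solvent jar | the right bank: the base flask, the catalyst vial, the fuel sample]
9. Boatman goes to the right bank with the ether can.  [the left bank: the chlorine cylinder, the peroxide, the solvent jar | the right bank: the base flask, the catalyst vial, the ether can, the fuel sample]
10. Boatman goes back to the left bank alone.  [the left bank: the chlorine cylinder, the peroxide, the solvent jar | the right bank: the base flask, the catalyst vial, the ether can, the fuel sample]
11. Boatman goes to the right bank with the peroxide.  [the left bank: the chlorine cylinder, the solvent jar | the right bank: the base flask, the catalyst vial, the ether can, the fuel sample, the peroxide]
12. Boatman goes back to the left bank alone.  [the left bank: the chlorine cylinder, the solvent jar | the right bank: the base flask, the catalyst vial, the ether can, the fuel sample, the peroxide]
13. Boatman goes to the right bank with the chlorine cylinder.  [the left bank: the solvent jar | the right bank: the base flask, the catalyst vial, the chlorine cylinder, the ether can, the fuel sample, the peroxide]
14. Boatman goes back to the left bank alone.  [the left bank: the solvent jar | the right bank: the base flask, the catalyst vial, the chlorine cylinder, the ether can, the fuel sample, the peroxide]
15. Boatman goes to the right bank with the solvent jar.  [the left bank: — | the right bank: the base flask, the catalyst vial, the chlorine cylinder, the ether can, the fuel sample, the peroxide, the solvent jar]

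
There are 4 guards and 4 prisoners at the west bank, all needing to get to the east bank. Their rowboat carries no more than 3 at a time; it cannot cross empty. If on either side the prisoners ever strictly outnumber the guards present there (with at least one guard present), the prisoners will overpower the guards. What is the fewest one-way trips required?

9

Counting alone: each trip to the east bank takes at most 3 across and each return brings at least 1 back, so after t trips out (and t−1 returns) at most 3t − (t−1) of the 8 are across; that first reaches 8 at t = 4, so at least 7 crossings are needed.
The safety rule pushes this higher. Following every safe sequence of crossings, the most of the 8 that can be at the east bank as the rowboat arrives there on crossing 7 is 7 — never all 8.
So no plan with fewer than 9 crossings exists, and this one achieves 9:
1. 2 prisoners → the east bank.  (the west bank: 4G 2P; the east bank: 0G 2P)
2. 1 prisoner ← the west bank.  (the west bank: 4G 3P; the east bank: 0G 1P)
3. 3 prisoners → the east bank.  (the west bank: 4G 0P; the east bank: 0G 4P)
4. 1 prisoner ← the west bank.  (the west bank: 4G 1P; the east bank: 0G 3P)
5. 3 guards → the east bank.  (the west bank: 1G 1P; the east bank: 3G 3P)
6. 1 guard and 1 prisoner ← the west bank.  (the west bank: 2G 2P; the east bank: 2G 2P)
7. 2 guards → the east bank.  (the west bank: 0G 2P; the east bank: 4G 2P)
8. 1 prisoner ← the west bank.  (the west bank: 0G 3P; the east bank: 4G 1P)
9. 3 prisoners → the east bank.  (the west bank: 0G 0P; the east bank: 4G 4P)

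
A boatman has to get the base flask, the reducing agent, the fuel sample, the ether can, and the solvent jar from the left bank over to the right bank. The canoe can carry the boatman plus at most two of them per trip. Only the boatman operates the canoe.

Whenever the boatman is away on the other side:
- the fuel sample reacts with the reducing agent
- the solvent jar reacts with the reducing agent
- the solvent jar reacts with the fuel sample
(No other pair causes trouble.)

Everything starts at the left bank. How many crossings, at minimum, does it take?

Counting alone: the boatman can take at most 2 across per trip to the right bank, so moving all 5 needs at least 3 loaded trips out, with a return between consecutive ones — at least 5 crossings.
The safety rule pushes this higher. Following every safe sequence of crossings, the most of the 5 that can be at the right bank as the canoe arrives there on crossing 5 is 4 — never all 5.
So no plan with fewer than 7 crossings exists, and this one achieves 7:
1. Boatman goes to the right bank with the fuel sample and the reducing agent.
2. Boatman goes back to the left bank with the reducing agent.
3. Boatman goes to the right bank with the base flask and the reducing agent.
4. Boatman goes back to the left bank with the reducing agent.
5. Boatman goes to the right bank with the ether can and the reducing agent.
6. Boatman goes back to the left bank with the reducing agent.
7. Boatman goes to the right bank with the reducing agent and the solvent jar.

7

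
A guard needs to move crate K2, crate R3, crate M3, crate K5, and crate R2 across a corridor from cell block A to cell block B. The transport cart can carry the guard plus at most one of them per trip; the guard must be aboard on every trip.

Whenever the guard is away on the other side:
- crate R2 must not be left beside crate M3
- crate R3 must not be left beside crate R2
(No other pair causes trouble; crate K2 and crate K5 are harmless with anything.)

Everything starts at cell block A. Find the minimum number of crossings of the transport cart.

Counting alone: the guard can take at most 1 across per trip to cell block B, so moving all 5 needs at least 5 loaded trips out, with a return between consecutive ones — at least 9 crossings.
The safety rule pushes this higher. Following every safe sequence of crossings, the most of the 5 that can be at cell block B as the transport cart arrives there on crossing 9 is 4 — never all 5.
So no plan with fewer than 11 crossings exists, and this one achieves 11:
1. Guard goes to cell block B with crate R2.  [cell block A: crate K2, crate K5, crate M3, crate R3 | cell block B: crate R2]
2. Guard goes back to cell block A alone.  [cell block A: crate K2, crate K5, crate M3, crate R3 | cell block B: crate R2]
3. Guard goes to cell block B with crate K2.  [cell block A: crate K5, crate M3, crate R3 | cell block B: crate K2, crate R2]
4. Guard goes back to cell block A alone.  [cell block A: crate K5, crate M3, crate R3 | cell block B: crate K2, crate R2]
5. Guard goes to cell block B with crate R3.  [cell block A: crate K5, crate M3 | cell block B: crate K2, crate R2, crate R3]
6. Guard goes back to cell block A with crate R2.  [cell block A: crate K5, crate M3, crate R2 | cell block B: crate K2, crate R3]
7. Guard goes to cell block B with crate M3.  [cell block A: crate K5, crate R2 | cell block B: crate K2, crate M3, crate R3]
8. Guard goes back to cell block A alone.  [cell block A: crate K5, crate R2 | cell block B: crate K2, crate M3, crate R3]
9. Guard goes to cell block B with crate K5.  [cell block A: crate R2 | cell block B: crate K2, crate K5, crate M3, crate R3]
10. Guard goes back to cell block A alone.  [cell block A: crate R2 | cell block B: crate K2, crate K5, crate M3, crate R3]
11. Guard goes to cell block B with crate R2.  [cell block A: — | cell block B: crate K2, crate K5, crate M3, crate R2, crate R3]

11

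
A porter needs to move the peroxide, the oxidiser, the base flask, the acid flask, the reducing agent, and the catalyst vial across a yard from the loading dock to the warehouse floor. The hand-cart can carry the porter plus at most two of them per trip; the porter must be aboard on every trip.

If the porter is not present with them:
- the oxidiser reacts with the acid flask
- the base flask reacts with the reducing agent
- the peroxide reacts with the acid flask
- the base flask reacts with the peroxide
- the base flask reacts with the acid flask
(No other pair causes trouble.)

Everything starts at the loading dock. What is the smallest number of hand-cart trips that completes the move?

Counting alone: the porter can take at most 2 across per trip to the warehouse floor, so moving all 6 needs at least 3 loaded trips out, with a return between consecutive ones — at least 5 crossings.
The safety rule pushes this higher. Following every safe sequence of crossings, the most of the 6 that can be at the warehouse floor as the hand-cart arrives there on crossings 5, 7 is 4, 5 respectively — never all 6.
So no plan with fewer than 9 crossings exists, and this one achieves 9:
1. Porter goes to the warehouse floor with the acid flask and the base flask.
2. Porter goes back to the loading dock with the base flask.
3. Porter goes to the warehouse floor with the peroxide and the reducing agent.
4. Porter goes back to the loading dock with the peroxide.
5. Porter goes to the warehouse floor with the oxidiser and the peroxide.
6. Porter goes back to the loading dock with the acid flask.
7. Porter goes to the warehouse floor with the base flask and the catalyst vial.
8. Porter goes back to the loading dock with the base flask.
9. Porter goes to the warehouse floor with the acid flask and the base flask.

9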